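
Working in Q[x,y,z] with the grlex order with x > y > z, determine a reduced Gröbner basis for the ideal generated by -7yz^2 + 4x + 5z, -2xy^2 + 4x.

G = {xz^4 - 8/49x^3 - 20/49x^2z - 25/98xz^2, x^2y + 5/4xyz - 7/2xz^2, xy^2 - 2x, yz^2 - 4/7x - 5/7z}

f_1 = -7yz^2 + 4x + 5z, LT = yz^2.
f_2 = -2xy^2 + 4x, LT = xy^2.

S(f_1,f_2): lcm = xy^2z^2. S = -4/7x^2y - 5/7xyz + 2xz^2.
  reduce S modulo (f_1, f_2):
  remainder -4/7x^2y - 5/7xyz + 2xz^2 ≠ 0; add g_3 = -4/7x^2y - 5/7xyz + 2xz^2 to the basis.

S(f_1,g_3): lcm = x^2yz^2. S = -5/4xyz^3 + 7/2xz^4 - 4/7x^3 - 5/7x^2z.
  reduce S modulo (f_1, f_2, g_3):
  remainder 7/2xz^4 - 4/7x^3 - 10/7x^2z - 25/28xz^2 ≠ 0; add g_4 = 7/2xz^4 - 4/7x^3 - 10/7x^2z - 25/28xz^2 to the basis.

The other S-polynomials (S(f_2,g_3), S(f_1,g_4), S(f_2,g_4), S(g_3,g_4)) all reduce to 0 modulo the current basis, so we have a Gröbner basis.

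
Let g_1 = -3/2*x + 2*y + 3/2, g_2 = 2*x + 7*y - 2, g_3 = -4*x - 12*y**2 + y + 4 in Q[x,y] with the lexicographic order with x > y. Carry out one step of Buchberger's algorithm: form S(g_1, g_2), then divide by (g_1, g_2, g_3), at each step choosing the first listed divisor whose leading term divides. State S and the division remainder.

S(g_1, g_2) = -29/6*y; remainder on division = -29/6*y.

lcm(LM(g_1), LM(g_2)) = x.
S = (lcm/LT(g_1))·g_1 − (lcm/LT(g_2))·g_2 = -29/6*y.
Reduce S modulo (g_1, g_2, g_3) in that order:
  leading term y: no divisor's leading term divides it; move -29/6*y to the remainder.
The remainder -29/6*y is nonzero, so it would be added as the next basis element.
This is the inner loop of Buchberger's algorithm — each nonzero remainder becomes a new basis element.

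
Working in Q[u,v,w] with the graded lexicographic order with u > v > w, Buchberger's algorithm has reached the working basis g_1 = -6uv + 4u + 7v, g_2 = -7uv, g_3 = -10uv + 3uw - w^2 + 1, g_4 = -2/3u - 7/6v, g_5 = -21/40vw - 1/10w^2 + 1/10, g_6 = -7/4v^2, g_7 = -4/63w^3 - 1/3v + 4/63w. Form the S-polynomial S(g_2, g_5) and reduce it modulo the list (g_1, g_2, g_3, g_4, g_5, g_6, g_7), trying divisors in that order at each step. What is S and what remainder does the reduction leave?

S(g_2, g_5) = -4/21uw^2 + 4/21u; remainder on division = 0.

lcm(LM(g_2), LM(g_5)) = uvw.
S = (lcm/LT(g_2))·g_2 − (lcm/LT(g_5))·g_5 = -4/21uw^2 + 4/21u.
Reduce S modulo (g_1, g_2, g_3, g_4, g_5, g_6, g_7) in that order:
  leading term uw^2: subtract (2/7w^2)·g_4 from -4/21uw^2 + 4/21u → 1/3vw^2 + 4/21u
  leading term vw^2: subtract (-40/63w)·g_5 from 1/3vw^2 + 4/21u → -4/63w^3 + 4/21u + 4/63w
  leading term w^3: subtract (1)·g_7 from -4/63w^3 + 4/21u + 4/63w → 4/21u + 1/3v
  leading term u: subtract (-2/7)·g_4 from 4/21u + 1/3v → 0
The remainder is 0, so this S-polynomial contributes no new basis element.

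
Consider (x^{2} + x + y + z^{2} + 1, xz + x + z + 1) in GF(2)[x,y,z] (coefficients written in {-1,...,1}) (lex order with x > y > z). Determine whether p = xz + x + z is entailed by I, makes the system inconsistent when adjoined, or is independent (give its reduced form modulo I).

Adjoining xz + x + z makes the ideal the whole ring: the system is inconsistent.

First compute the reduced Gröbner basis of I by Buchberger's algorithm.
f_1 = x^{2} + x + y + z^{2} + 1, LT = x^{2}.
f_2 = xz + x + z + 1, LT = xz.

S(f_1,f_2): lcm = x^{2}z. S = x^{2} + x + yz + z^{3} + z.
  leading term x^{2}: subtract (1)·f_1 from x^{2} + x + yz + z^{3} + z → yz + y + z^{3} + z^{2} + z + 1
  leading term yz: no divisor's leading term divides it; move yz to the remainder.
  leading term y: no divisor's leading term divides it; move y to the remainder.
  leading term z^{3}: no divisor's leading term divides it; move z^{3} to the remainder.
  leading term z^{2}: no divisor's leading term divides it; move z^{2} to the remainder.
  leading term z: no divisor's leading term divides it; move z to the remainder.
  leading term 1: no divisor's leading term divides it; move 1 to the remainder.
  remainder yz + y + z^{3} + z^{2} + z + 1 ≠ 0; add h_3 = yz + y + z^{3} + z^{2} + z + 1 to the basis.

The other S-polynomials (S(f_1,h_3), S(f_2,h_3)) all reduce to 0 modulo the current basis, so we have a Gröbner basis.
Inter-reduce: drop elements whose leading term is divisible by another's, tail-reduce, and make monic.
Reduced Gröbner basis: {x^{2} + x + y + z^{2} + 1, xz + x + z + 1, yz + y + z^{3} + z^{2} + z + 1}.
Label its elements g_1 = x^{2} + x + y + z^{2} + 1, g_2 = xz + x + z + 1, g_3 = yz + y + z^{3} + z^{2} + z + 1.

Reduce p = xz + x + z modulo G:
  leading term xz: subtract (1)·g_2 from xz + x + z → 1
  leading term 1: no divisor's leading term divides it; move 1 to the remainder.
  normal form = 1.
The normal form is nonzero, so p ∉ I. Since p minus its normal form lies in I, I + (p) = I + (r) where r = 1; decide whether this ideal is the whole ring.
Here r = 1 is a nonzero constant, hence a unit: 1 ∈ I + (p), the Gröbner basis of I + (p) is {1}, and the enlarged system has no common solution — adjoining p is inconsistent.

Ideal membership is decidable via reduction modulo a Gröbner basis.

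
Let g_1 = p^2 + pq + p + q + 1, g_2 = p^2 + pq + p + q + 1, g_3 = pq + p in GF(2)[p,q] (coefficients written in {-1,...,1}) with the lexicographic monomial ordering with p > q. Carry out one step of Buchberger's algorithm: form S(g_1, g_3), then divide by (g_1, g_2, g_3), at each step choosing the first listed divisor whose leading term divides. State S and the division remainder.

lcm(LM(g_1), LM(g_3)) = p^2q.
S = (lcm/LT(g_1))·g_1 − (lcm/LT(g_3))·g_3 = p^2 + pq^2 + pq + q^2 + q.
Reduce S modulo (g_1, g_2, g_3) in that order:
  leading term p^2: subtract (1)·g_1 from p^2 + pq^2 + pq + q^2 + q → pq^2 + p + q^2 + 1
  leading term pq^2: subtract (q)·g_3 from pq^2 + p + q^2 + 1 → pq + p + q^2 + 1
  leading term pq: subtract (1)·g_3 from pq + p + q^2 + 1 → q^2 + 1
  leading term q^2: no divisor's leading term divides it; move q^2 to the remainder.
  leading term 1: no divisor's leading term divides it; move 1 to the remainder.
The remainder q^2 + 1 is nonzero, so it would be added as the next basis element.

S(g_1, g_3) = p^2 + pq^2 + pq + q^2 + q; remainder on division = q^2 + 1.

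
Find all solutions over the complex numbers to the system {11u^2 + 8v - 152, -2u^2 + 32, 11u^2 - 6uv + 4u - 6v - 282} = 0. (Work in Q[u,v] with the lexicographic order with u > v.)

{(4, -3)}

Compute a lex Gröbner basis by Buchberger's algorithm.
f_1 = 11u^2 + 8v - 152, LT = u^2.
f_2 = -2u^2 + 32, LT = u^2.
f_3 = 11u^2 - 6uv + 4u - 6v - 282, LT = u^2.

S(f_1,f_2): lcm = u^2. S = 8/11v + 24/11.
  leading term v: no divisor's leading term divides it; move 8/11v to the remainder.
  leading term 1: no divisor's leading term divides it; move 24/11 to the remainder.
  remainder 8/11v + 24/11 ≠ 0; add h_4 = 8/11v + 24/11 to the basis.

S(f_1,f_3): lcm = u^2. S = 6/11uv - 4/11u + 14/11v + 130/11.
  leading term uv: subtract (3/4u)·h_4 from 6/11uv - 4/11u + 14/11v + 130/11 → -2u + 14/11v + 130/11
  leading term u: no divisor's leading term divides it; move -2u to the remainder.
  leading term v: subtract (7/4)·h_4 from 14/11v + 130/11 → 8
  leading term 1: no divisor's leading term divides it; move 8 to the remainder.
  remainder -2u + 8 ≠ 0; add h_5 = -2u + 8 to the basis.

The other S-polynomials (S(f_2,f_3), S(f_1,h_4), S(f_2,h_4), S(f_3,h_4), S(f_1,h_5), S(f_2,h_5), S(f_3,h_5), S(h_4,h_5)) all reduce to 0 modulo the current basis, so we have a Gröbner basis.
Inter-reduce: drop elements whose leading term is divisible by another's, tail-reduce, and make monic.
Reduced Gröbner basis: {u - 4, v + 3}.

A lex Gröbner basis eliminates variables successively. Here v + 3 depends only on v, with roots {-3}; lifting each root through the earlier basis elements recovers the full solutions.
  v = -3: the earlier basis element becomes u - 4 = 0, giving u = 4 — point (4, -3).
Check: every point annihilates each of the original generators.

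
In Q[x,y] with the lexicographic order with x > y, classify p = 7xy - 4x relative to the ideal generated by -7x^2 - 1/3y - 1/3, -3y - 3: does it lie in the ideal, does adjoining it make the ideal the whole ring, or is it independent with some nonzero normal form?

First compute the reduced Gröbner basis of I by Buchberger's algorithm.
f_1 = -7x^2 - 1/3y - 1/3, LT = x^2.
f_2 = -3y - 3, LT = y.

The S-polynomials (S(f_1,f_2)) all reduce to 0 modulo the current basis, so we have a Gröbner basis.
Inter-reduce: drop elements whose leading term is divisible by another's, tail-reduce, and make monic.
Reduced Gröbner basis: {x^2, y + 1}.
Label its elements g_1 = x^2, g_2 = y + 1.

Reduce p = 7xy - 4x modulo G:
  leading term xy: subtract (7x)·g_2 from 7xy - 4x → -11x
  leading term x: no divisor's leading term divides it; move -11x to the remainder.
  normal form = -11x.
The normal form is nonzero, so p ∉ I. Since p minus its normal form lies in I, I + (p) = I + (r) where r = -11x; decide whether this ideal is the whole ring.
Run Buchberger on G together with r (pairs among the g_i already reduce to 0 since G is a Gröbner basis):
g_1 = x^2, LT = x^2.
g_2 = y + 1, LT = y.
r = -11x, LT = x.

The S-polynomials (S(g_1,g_2), S(g_1,r), S(g_2,r)) all reduce to 0 modulo the current basis, so we have a Gröbner basis.
Inter-reduce: drop elements whose leading term is divisible by another's, tail-reduce, and make monic.
Reduced Gröbner basis: {x, y + 1}.
The reduced Gröbner basis of I + (p) is {x, y + 1} ≠ {1}, a proper ideal, so the enlarged system stays consistent: p is independent of I, with normal form -11x.

7xy - 4x is independent of I; its normal form modulo I is -11x.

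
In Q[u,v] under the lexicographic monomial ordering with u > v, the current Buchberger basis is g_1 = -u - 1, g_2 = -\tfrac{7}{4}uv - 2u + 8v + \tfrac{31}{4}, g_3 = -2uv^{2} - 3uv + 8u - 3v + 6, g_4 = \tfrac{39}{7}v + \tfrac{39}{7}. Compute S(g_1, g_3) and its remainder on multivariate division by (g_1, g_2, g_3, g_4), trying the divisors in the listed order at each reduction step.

S(g_1, g_3) = -\tfrac{3}{2}uv + 4u + v^{2} - \tfrac{3}{2}v + 3; remainder on division = 0.

lcm(LM(g_1), LM(g_3)) = uv^{2}.
S = (lcm/LT(g_1))·g_1 − (lcm/LT(g_3))·g_3 = -\tfrac{3}{2}uv + 4u + v^{2} - \tfrac{3}{2}v + 3.
Reduce S modulo (g_1, g_2, g_3, g_4) in that order:
  leading term uv: subtract (\tfrac{3}{2}v)·g_1 from -\tfrac{3}{2}uv + 4u + v^{2} - \tfrac{3}{2}v + 3 → 4u + v^{2} + 3
  leading term u: subtract (-4)·g_1 from 4u + v^{2} + 3 → v^{2} - 1
  leading term v^{2}: subtract (\tfrac{7}{39}v)·g_4 from v^{2} - 1 → -v - 1
  leading term v: subtract (-\tfrac{7}{39})·g_4 from -v - 1 → 0
The remainder is 0, so this S-polynomial contributes no new basis element.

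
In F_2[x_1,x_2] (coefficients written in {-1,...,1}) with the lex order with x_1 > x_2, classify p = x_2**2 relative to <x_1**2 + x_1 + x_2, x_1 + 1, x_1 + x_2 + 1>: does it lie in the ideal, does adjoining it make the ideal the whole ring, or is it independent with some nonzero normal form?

First compute the reduced Gröbner basis of I by Buchberger's algorithm.
f_1 = x_1**2 + x_1 + x_2, LT = x_1**2.
f_2 = x_1 + 1, LT = x_1.
f_3 = x_1 + x_2 + 1, LT = x_1.

S(f_1,f_2): lcm = x_1**2. S = x_2.
  reduce S modulo (f_1, f_2, f_3):
  remainder x_2 ≠ 0; add h_4 = x_2 to the basis.

The other S-polynomials (S(f_1,f_3), S(f_2,f_3), S(f_1,h_4), S(f_2,h_4), S(f_3,h_4)) all reduce to 0 modulo the current basis, so we have a Gröbner basis.
Inter-reduce: drop elements whose leading term is divisible by another's, tail-reduce, and make monic.
Reduced Gröbner basis: {x_1 + 1, x_2}.
Label its elements g_1 = x_1 + 1, g_2 = x_2.

Reduce p = x_2**2 modulo G:
  leading term x_2**2: subtract (x_2)·g_2 from x_2**2 → 0
  normal form = 0.
Since the normal form is 0, p ∈ I.

x_2**2 lies in I (it reduces to 0).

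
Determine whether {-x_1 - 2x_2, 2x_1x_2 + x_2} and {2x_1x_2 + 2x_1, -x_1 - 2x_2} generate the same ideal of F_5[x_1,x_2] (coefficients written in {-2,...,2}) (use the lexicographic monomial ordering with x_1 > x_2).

Since reduced Gröbner bases are canonical representatives of ideals under a given ordering, it suffices to compute and compare them.
Buchberger on the first generating set:
f_1 = -x_1 - 2x_2, LT = x_1.
f_2 = 2x_1x_2 + x_2, LT = x_1x_2.

S(f_1,f_2): lcm = x_1x_2. S = 2x_2^2 + 2x_2.
  reduce S modulo (f_1, f_2):
  remainder 2x_2^2 + 2x_2 ≠ 0; add g_3 = 2x_2^2 + 2x_2 to the basis.

The other S-polynomials (S(f_1,g_3), S(f_2,g_3)) all reduce to 0 modulo the current basis, so we have a Gröbner basis.
Inter-reduce: drop elements whose leading term is divisible by another's, tail-reduce, and make monic.
Reduced Gröbner basis: {x_1 + 2x_2, x_2^2 + x_2}.

Buchberger on the second generating set:
h_1 = 2x_1x_2 + 2x_1, LT = x_1x_2.
h_2 = -x_1 - 2x_2, LT = x_1.

S(h_1,h_2): lcm = x_1x_2. S = x_1 - 2x_2^2.
  reduce S modulo (h_1, h_2):
  remainder -2x_2^2 - 2x_2 ≠ 0; add k_3 = -2x_2^2 - 2x_2 to the basis.

The other S-polynomials (S(h_1,k_3), S(h_2,k_3)) all reduce to 0 modulo the current basis, so we have a Gröbner basis.
Inter-reduce: drop elements whose leading term is divisible by another's, tail-reduce, and make monic.
Reduced Gröbner basis: {x_1 + 2x_2, x_2^2 + x_2}.

Same reduced basis, so the two generating sets span the same ideal.
The same test decides containment: I ⊆ J iff every generator of I reduces to 0 modulo a Gröbner basis of J.

Yes, the ideals are equal.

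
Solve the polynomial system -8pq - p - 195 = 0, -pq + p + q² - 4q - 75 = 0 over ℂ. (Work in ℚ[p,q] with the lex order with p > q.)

{(5, -5), (949/48 + 13*sqrt(6769)/48, 71/16 - sqrt(6769)/16), (949/48 - 13*sqrt(6769)/48, 71/16 + sqrt(6769)/16)}

Compute a lex Gröbner basis by Buchberger's algorithm.
f_1 = -8pq - p - 195, LT = pq.
f_2 = -pq + p + q² - 4q - 75, LT = pq.

S(f_1,f_2): lcm = pq. S = 9/8p + q² - 4q - 405/8.
  leading term p: no divisor's leading term divides it; move 9/8p to the remainder.
  leading term q²: no divisor's leading term divides it; move q² to the remainder.
  leading term q: no divisor's leading term divides it; move -4q to the remainder.
  leading term 1: no divisor's leading term divides it; move -405/8 to the remainder.
  remainder 9/8p + q² - 4q - 405/8 ≠ 0; add h_3 = 9/8p + q² - 4q - 405/8 to the basis.

S(f_1,h_3): lcm = pq. S = ⅛p - 8/9q³ + 32/9q² + 45q + 195/8.
  leading term p: subtract (1/9)·h_3 from ⅛p - 8/9q³ + 32/9q² + 45q + 195/8 → -8/9q³ + 31/9q² + 409/9q + 30
  leading term q³: no divisor's leading term divides it; move -8/9q³ to the remainder.
  leading term q²: no divisor's leading term divides it; move 31/9q² to the remainder.
  leading term q: no divisor's leading term divides it; move 409/9q to the remainder.
  leading term 1: no divisor's leading term divides it; move 30 to the remainder.
  remainder -8/9q³ + 31/9q² + 409/9q + 30 ≠ 0; add h_4 = -8/9q³ + 31/9q² + 409/9q + 30 to the basis.

S(f_2,h_3): lcm = pq. S = -p - 8/9q³ + 23/9q² + 49q + 75.
  leading term p: subtract (-8/9)·h_3 from -p - 8/9q³ + 23/9q² + 49q + 75 → -8/9q³ + 31/9q² + 409/9q + 30
  leading term q³: subtract (1)·h_4 from -8/9q³ + 31/9q² + 409/9q + 30 → 0
  remainder 0.

S(f_1,h_4): lcm = pq³. S = 4pq² + 409/8pq + 135/4p + 195/8q².
  leading term pq²: subtract (-½q)·f_1 from 4pq² + 409/8pq + 135/4p + 195/8q² → 405/8pq + 135/4p + 195/8q² - 195/2q
  leading term pq: subtract (-405/64)·f_1 from 405/8pq + 135/4p + 195/8q² - 195/2q → 1755/64p + 195/8q² - 195/2q - 78975/64
  leading term p: subtract (195/8)·h_3 from 1755/64p + 195/8q² - 195/2q - 78975/64 → 0
  remainder 0.

S(f_2,h_4): lcm = pq³. S = 23/8pq² + 409/8pq + 135/4p - q⁴ + 4q³ + 75q².
  leading term pq²: subtract (-23/64q)·f_1 from 23/8pq² + 409/8pq + 135/4p - q⁴ + 4q³ + 75q² → 3249/64pq + 135/4p - q⁴ + 4q³ + 75q² - 4485/64q
  leading term pq: subtract (-3249/512)·f_1 from 3249/64pq + 135/4p - q⁴ + 4q³ + 75q² - 4485/64q → 14031/512p - q⁴ + 4q³ + 75q² - 4485/64q - 633555/512
  leading term p: subtract (1559/64)·h_3 from 14031/512p - q⁴ + 4q³ + 75q² - 4485/64q - 633555/512 → -q⁴ + 4q³ + 3241/64q² + 1751/64q - 135/32
  leading term q⁴: subtract (9/8q)·h_4 from -q⁴ + 4q³ + 3241/64q² + 1751/64q - 135/32 → ⅛q³ - 31/64q² - 409/64q - 135/32
  leading term q³: subtract (-9/64)·h_4 from ⅛q³ - 31/64q² - 409/64q - 135/32 → 0
  remainder 0.

S(h_3,h_4): leading monomials are coprime, so the S-polynomial reduces to 0 (Buchberger's first criterion).
Every S-polynomial of the final basis reduces to 0, so we have a Gröbner basis.
Inter-reduce: drop elements whose leading term is divisible by another's, tail-reduce, and make monic.
Reduced Gröbner basis: {p + 8/9q² - 32/9q - 45, q³ - 31/8q² - 409/8q - 135/4}.

Since the basis is lex-ordered, q³ - 31/8q² - 409/8q - 135/4 is univariate in q. Its roots are {-5, 71/16 - sqrt(6769)/16, 71/16 + sqrt(6769)/16}. Back-substituting each root into the other basis elements fixes the other coordinates.
  q = -5: the earlier basis element becomes p - 5 = 0, giving p = 5 — point (5, -5).
  q = 71/16 - sqrt(6769)/16: the earlier basis element becomes p - 13*sqrt(6769)/48 - 949/48 = 0, giving p = 949/48 + 13*sqrt(6769)/48 — point (949/48 + 13*sqrt(6769)/48, 71/16 - sqrt(6769)/16).
  q = 71/16 + sqrt(6769)/16: the earlier basis element becomes p - 949/48 + 13*sqrt(6769)/48 = 0, giving p = 949/48 - 13*sqrt(6769)/48 — point (949/48 - 13*sqrt(6769)/48, 71/16 + sqrt(6769)/16).
Substituting each solution back into the original system confirms all equations vanish.
This is the nonlinear analogue of row-reducing a linear system.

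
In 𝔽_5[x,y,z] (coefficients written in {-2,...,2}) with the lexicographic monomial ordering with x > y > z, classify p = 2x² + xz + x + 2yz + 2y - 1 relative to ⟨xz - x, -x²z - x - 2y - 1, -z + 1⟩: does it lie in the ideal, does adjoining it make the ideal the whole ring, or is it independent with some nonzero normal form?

Adjoining 2x² + xz + x + 2yz + 2y - 1 makes the ideal the whole ring: the system is inconsistent.

First compute the reduced Gröbner basis of I by Buchberger's algorithm.
f_1 = xz - x, LT = xz.
f_2 = -x²z - x - 2y - 1, LT = x²z.
f_3 = -z + 1, LT = z.

S(f_1,f_2): lcm = x²z. S = -x² - x - 2y - 1.
  leading term x²: no divisor's leading term divides it; move -x² to the remainder.
  leading term x: no divisor's leading term divides it; move -x to the remainder.
  leading term y: no divisor's leading term divides it; move -2y to the remainder.
  leading term 1: no divisor's leading term divides it; move -1 to the remainder.
  remainder -x² - x - 2y - 1 ≠ 0; add h_4 = -x² - x - 2y - 1 to the basis.

The other S-polynomials (S(f_1,f_3), S(f_2,f_3), S(f_1,h_4), S(f_2,h_4), S(f_3,h_4)) all reduce to 0 modulo the current basis, so we have a Gröbner basis.
Inter-reduce: drop elements whose leading term is divisible by another's, tail-reduce, and make monic.
Reduced Gröbner basis: {x² + x + 2y + 1, z - 1}.
Label its elements g_1 = x² + x + 2y + 1, g_2 = z - 1.

Reduce p = 2x² + xz + x + 2yz + 2y - 1 modulo G:
  leading term x²: subtract (2)·g_1 from 2x² + xz + x + 2yz + 2y - 1 → xz - x + 2yz - 2y + 2
  leading term xz: subtract (x)·g_2 from xz - x + 2yz - 2y + 2 → 2yz - 2y + 2
  leading term yz: subtract (2y)·g_2 from 2yz - 2y + 2 → 2
  leading term 1: no divisor's leading term divides it; move 2 to the remainder.
  normal form = 2.
The normal form is nonzero, so p ∉ I. Since p minus its normal form lies in I, I + (p) = I + (r) where r = 2; decide whether this ideal is the whole ring.
Here r = 2 is a nonzero constant, hence a unit: 1 ∈ I + (p), the Gröbner basis of I + (p) is {1}, and the enlarged system has no common solution — adjoining p is inconsistent.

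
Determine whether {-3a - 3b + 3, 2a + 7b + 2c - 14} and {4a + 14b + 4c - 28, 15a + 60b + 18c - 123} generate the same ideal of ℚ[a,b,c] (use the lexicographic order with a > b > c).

Two ideals are equal iff their reduced Gröbner bases coincide (the reduced basis is unique for a fixed ordering).
Buchberger on the first generating set:
f_1 = -3a - 3b + 3, LT = a.
f_2 = 2a + 7b + 2c - 14, LT = a.

S(f_1,f_2): lcm = a. S = -5/2b - c + 6.
  reduce S modulo (f_1, f_2):
  remainder -5/2b - c + 6 ≠ 0; add g_3 = -5/2b - c + 6 to the basis.

The other S-polynomials (S(f_1,g_3), S(f_2,g_3)) all reduce to 0 modulo the current basis, so we have a Gröbner basis.
Inter-reduce: drop elements whose leading term is divisible by another's, tail-reduce, and make monic.
Reduced Gröbner basis: {a - ⅖c + 7/5, b + ⅖c - 12/5}.

Buchberger on the second generating set:
h_1 = 4a + 14b + 4c - 28, LT = a.
h_2 = 15a + 60b + 18c - 123, LT = a.

S(h_1,h_2): lcm = a. S = -½b - ⅕c + 6/5.
  reduce S modulo (h_1, h_2):
  remainder -½b - ⅕c + 6/5 ≠ 0; add k_3 = -½b - ⅕c + 6/5 to the basis.

The other S-polynomials (S(h_1,k_3), S(h_2,k_3)) all reduce to 0 modulo the current basis, so we have a Gröbner basis.
Inter-reduce: drop elements whose leading term is divisible by another's, tail-reduce, and make monic.
Reduced Gröbner basis: {a - ⅖c + 7/5, b + ⅖c - 12/5}.

The two bases agree; hence the ideals are identical.

Yes, the ideals are equal.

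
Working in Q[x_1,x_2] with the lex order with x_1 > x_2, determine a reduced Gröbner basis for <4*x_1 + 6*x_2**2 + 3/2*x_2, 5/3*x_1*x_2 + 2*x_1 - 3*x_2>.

G = {x_1 + 3/2*x_2**2 + 3/8*x_2, x_2**3 + 29/20*x_2**2 + 3/2*x_2}

This is the nonlinear analogue of row-reducing a linear system.

f_1 = 4*x_1 + 6*x_2**2 + 3/2*x_2, LT = x_1.
f_2 = 5/3*x_1*x_2 + 2*x_1 - 3*x_2, LT = x_1*x_2.

S(f_1,f_2): lcm = x_1*x_2. S = -6/5*x_1 + 3/2*x_2**3 + 3/8*x_2**2 + 9/5*x_2.
  reduce S modulo (f_1, f_2):
  remainder 3/2*x_2**3 + 87/40*x_2**2 + 9/4*x_2 ≠ 0; add g_3 = 3/2*x_2**3 + 87/40*x_2**2 + 9/4*x_2 to the basis.

The other S-polynomials (S(f_1,g_3), S(f_2,g_3)) all reduce to 0 modulo the current basis, so we have a Gröbner basis.
Inter-reduce: drop elements whose leading term is divisible by another's, tail-reduce, and make monic.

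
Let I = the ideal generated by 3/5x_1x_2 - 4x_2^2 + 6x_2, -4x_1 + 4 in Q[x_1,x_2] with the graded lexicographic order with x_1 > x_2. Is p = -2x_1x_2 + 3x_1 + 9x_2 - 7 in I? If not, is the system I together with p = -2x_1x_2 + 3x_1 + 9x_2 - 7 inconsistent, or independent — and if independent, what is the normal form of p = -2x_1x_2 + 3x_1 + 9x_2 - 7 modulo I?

First compute the reduced Gröbner basis of I by Buchberger's algorithm.
f_1 = 3/5x_1x_2 - 4x_2^2 + 6x_2, LT = x_1x_2.
f_2 = -4x_1 + 4, LT = x_1.

S(f_1,f_2): lcm = x_1x_2. S = -20/3x_2^2 + 11x_2.
  reduce S modulo (f_1, f_2):
  remainder -20/3x_2^2 + 11x_2 ≠ 0; add h_3 = -20/3x_2^2 + 11x_2 to the basis.

The other S-polynomials (S(f_1,h_3), S(f_2,h_3)) all reduce to 0 modulo the current basis, so we have a Gröbner basis.
Inter-reduce: drop elements whose leading term is divisible by another's, tail-reduce, and make monic.
Reduced Gröbner basis: {x_2^2 - 33/20x_2, x_1 - 1}.
Label its elements g_1 = x_2^2 - 33/20x_2, g_2 = x_1 - 1.

Reduce p = -2x_1x_2 + 3x_1 + 9x_2 - 7 modulo G:
  leading term x_1x_2: subtract (-2x_2)·g_2 from -2x_1x_2 + 3x_1 + 9x_2 - 7 → 3x_1 + 7x_2 - 7
  leading term x_1: subtract (3)·g_2 from 3x_1 + 7x_2 - 7 → 7x_2 - 4
  leading term x_2: no divisor's leading term divides it; move 7x_2 to the remainder.
  leading term 1: no divisor's leading term divides it; move -4 to the remainder.
  normal form = 7x_2 - 4.
The normal form is nonzero, so p ∉ I. Since p minus its normal form lies in I, I + (p) = I + (r) where r = 7x_2 - 4; decide whether this ideal is the whole ring.
Run Buchberger on G together with r (pairs among the g_i already reduce to 0 since G is a Gröbner basis):
g_1 = x_2^2 - 33/20x_2, LT = x_2^2.
g_2 = x_1 - 1, LT = x_1.
r = 7x_2 - 4, LT = x_2.

S(g_1,r): lcm = x_2^2. S = -151/140x_2.
  reduce S modulo (g_1, g_2, r):
  remainder -151/245 ≠ 0; add m_4 = -151/245 to the basis.

The other S-polynomials (S(g_1,g_2), S(g_2,r), S(g_1,m_4), S(g_2,m_4), S(r,m_4)) all reduce to 0 modulo the current basis, so we have a Gröbner basis.
Inter-reduce: drop elements whose leading term is divisible by another's, tail-reduce, and make monic.
Reduced Gröbner basis: {1}.
The reduced Gröbner basis of I + (p) is {1}: the ideal is the whole ring, so the enlarged system has no common solution — adjoining p is inconsistent.

Adjoining -2x_1x_2 + 3x_1 + 9x_2 - 7 makes the ideal the whole ring: the system is inconsistent.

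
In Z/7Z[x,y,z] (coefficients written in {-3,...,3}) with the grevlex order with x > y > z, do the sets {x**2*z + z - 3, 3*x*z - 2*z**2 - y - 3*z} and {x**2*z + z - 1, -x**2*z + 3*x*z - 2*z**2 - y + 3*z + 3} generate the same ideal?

Since reduced Gröbner bases are canonical representatives of ideals under a given ordering, it suffices to compute and compare them.
Buchberger on the first generating set:
f_1 = x**2*z + z - 3, LT = x**2*z.
f_2 = 3*x*z - 2*z**2 - y - 3*z, LT = x*z.

S(f_1,f_2): lcm = x**2*z. S = 3*x*z**2 - 2*x*y + x*z + z - 3.
  reduce S modulo (f_1, f_2):
  remainder 2*z**3 - 2*x*y + y*z - z**2 - 2*y + 2*z - 3 ≠ 0; add g_3 = 2*z**3 - 2*x*y + y*z - z**2 - 2*y + 2*z - 3 to the basis.

S(f_1,g_3): lcm = x**2*z**3. S = x**3*y + 3*x**2*y*z - 3*x**2*z**2 + x**2*y - x**2*z + z**3 - 2*x**2 - 3*z**2.
  reduce S modulo (f_1, f_2, g_3):
  remainder x**3*y + x**2*y - 2*x**2 + x*y - 3*z**2 + 3*y - 2*z + 2 ≠ 0; add g_4 = x**3*y + x**2*y - 2*x**2 + x*y - 3*z**2 + 3*y - 2*z + 2 to the basis.

S(f_2,g_3): lcm = x*z**3. S = -3*z**4 + x**2*y + 3*x*y*z - 3*x*z**2 + 2*y*z**2 - z**3 + x*y - x*z - 2*x.
  reduce S modulo (f_1, f_2, g_3, g_4):
  remainder x**2*y - 2*x + y - z + 2 ≠ 0; add g_5 = x**2*y - 2*x + y - z + 2 to the basis.

The other S-polynomials (S(f_1,g_4), S(f_2,g_4), S(g_3,g_4), S(f_1,g_5), S(f_2,g_5), S(g_3,g_5), S(g_4,g_5)) all reduce to 0 modulo the current basis, so we have a Gröbner basis.
Inter-reduce: drop elements whose leading term is divisible by another's, tail-reduce, and make monic.
Reduced Gröbner basis: {x**2*y - 2*x + y - z + 2, z**3 - x*y - 3*y*z + 3*z**2 - y + z + 2, x*z - 3*z**2 + 2*y - z}.

Buchberger on the second generating set:
h_1 = x**2*z + z - 1, LT = x**2*z.
h_2 = -x**2*z + 3*x*z - 2*z**2 - y + 3*z + 3, LT = x**2*z.

S(h_1,h_2): lcm = x**2*z. S = 3*x*z - 2*z**2 - y - 3*z + 2.
  reduce S modulo (h_1, h_2):
  remainder 3*x*z - 2*z**2 - y - 3*z + 2 ≠ 0; add k_3 = 3*x*z - 2*z**2 - y - 3*z + 2 to the basis.

S(h_1,k_3): lcm = x**2*z. S = 3*x*z**2 - 2*x*y + x*z - 3*x + z - 1.
  reduce S modulo (h_1, h_2, k_3):
  remainder 2*z**3 - 2*x*y + y*z - z**2 - 3*x - 2*y + 3 ≠ 0; add k_4 = 2*z**3 - 2*x*y + y*z - z**2 - 3*x - 2*y + 3 to the basis.

S(h_1,k_4): lcm = x**2*z**3. S = x**3*y + 3*x**2*y*z - 3*x**2*z**2 - 2*x**3 + x**2*y + z**3 + 2*x**2 - z**2.
  reduce S modulo (h_1, h_2, k_3, k_4):
  remainder x**3*y - 2*x**3 + x**2*y + 2*x**2 + x*y - z**2 - 2*x - 3*y - 3*z + 2 ≠ 0; add k_5 = x**3*y - 2*x**3 + x**2*y + 2*x**2 + x*y - z**2 - 2*x - 3*y - 3*z + 2 to the basis.

S(k_3,k_4): lcm = x*z**3. S = -3*z**4 + x**2*y + 3*x*y*z - 3*x*z**2 + 2*y*z**2 - z**3 - 2*x**2 + x*y + 3*z**2 + 2*x.
  reduce S modulo (h_1, h_2, k_3, k_4, k_5):
  remainder x**2*y - 2*x**2 - 3*x + y + 2*z + 1 ≠ 0; add k_6 = x**2*y - 2*x**2 - 3*x + y + 2*z + 1 to the basis.

The other S-polynomials (S(h_2,k_3), S(h_2,k_4), S(h_1,k_5), S(h_2,k_5), S(k_3,k_5), S(k_4,k_5), S(h_1,k_6), S(h_2,k_6), S(k_3,k_6), S(k_4,k_6), S(k_5,k_6)) all reduce to 0 modulo the current basis, so we have a Gröbner basis.
Inter-reduce: drop elements whose leading term is divisible by another's, tail-reduce, and make monic.
Reduced Gröbner basis: {x**2*y - 2*x**2 - 3*x + y + 2*z + 1, z**3 - x*y - 3*y*z + 3*z**2 + 2*x - y - 2, x*z - 3*z**2 + 2*y - z + 3}.

The bases are distinct; the ideals are different.

No, the ideals differ.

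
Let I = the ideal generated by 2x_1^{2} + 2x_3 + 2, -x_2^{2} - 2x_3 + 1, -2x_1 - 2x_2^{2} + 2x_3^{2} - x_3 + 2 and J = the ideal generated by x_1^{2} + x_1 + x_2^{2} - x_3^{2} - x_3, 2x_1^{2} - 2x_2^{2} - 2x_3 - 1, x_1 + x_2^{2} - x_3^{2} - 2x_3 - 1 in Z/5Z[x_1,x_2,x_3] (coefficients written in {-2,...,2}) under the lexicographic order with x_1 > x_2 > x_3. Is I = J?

Since reduced Gröbner bases are canonical representatives of ideals under a given ordering, it suffices to compute and compare them.
Buchberger on the first generating set:
f_1 = 2x_1^{2} + 2x_3 + 2, LT = x_1^{2}.
f_2 = -x_2^{2} - 2x_3 + 1, LT = x_2^{2}.
f_3 = -2x_1 - 2x_2^{2} + 2x_3^{2} - x_3 + 2, LT = x_1.

S(f_1,f_3): lcm = x_1^{2}. S = -x_1x_2^{2} + x_1x_3^{2} + 2x_1x_3 + x_1 + x_3 + 1.
  leading term x_1x_2^{2}: subtract (x_1)·f_2 from -x_1x_2^{2} + x_1x_3^{2} + 2x_1x_3 + x_1 + x_3 + 1 → x_1x_3^{2} - x_1x_3 + x_3 + 1
  leading term x_1x_3^{2}: subtract (2x_3^{2})·f_3 from x_1x_3^{2} - x_1x_3 + x_3 + 1 → -x_1x_3 - x_2^{2}x_3^{2} + x_3^{4} + 2x_3^{3} + x_3^{2} + x_3 + 1
  leading term x_1x_3: subtract (-2x_3)·f_3 from -x_1x_3 - x_2^{2}x_3^{2} + x_3^{4} + 2x_3^{3} + x_3^{2} + x_3 + 1 → -x_2^{2}x_3^{2} + x_2^{2}x_3 + x_3^{4} + x_3^{3} - x_3^{2} + 1
  leading term x_2^{2}x_3^{2}: subtract (x_3^{2})·f_2 from -x_2^{2}x_3^{2} + x_2^{2}x_3 + x_3^{4} + x_3^{3} - x_3^{2} + 1 → x_2^{2}x_3 + x_3^{4} - 2x_3^{3} - 2x_3^{2} + 1
  leading term x_2^{2}x_3: subtract (-x_3)·f_2 from x_2^{2}x_3 + x_3^{4} - 2x_3^{3} - 2x_3^{2} + 1 → x_3^{4} - 2x_3^{3} + x_3^{2} + x_3 + 1
  leading term x_3^{4}: no divisor's leading term divides it; move x_3^{4} to the remainder.
  leading term x_3^{3}: no divisor's leading term divides it; move -2x_3^{3} to the remainder.
  leading term x_3^{2}: no divisor's leading term divides it; move x_3^{2} to the remainder.
  leading term x_3: no divisor's leading term divides it; move x_3 to the remainder.
  leading term 1: no divisor's leading term divides it; move 1 to the remainder.
  remainder x_3^{4} - 2x_3^{3} + x_3^{2} + x_3 + 1 ≠ 0; add g_4 = x_3^{4} - 2x_3^{3} + x_3^{2} + x_3 + 1 to the basis.

The other S-polynomials (S(f_1,f_2), S(f_2,f_3), S(f_1,g_4), S(f_2,g_4), S(f_3,g_4)) all reduce to 0 modulo the current basis, so we have a Gröbner basis.
Inter-reduce: drop elements whose leading term is divisible by another's, tail-reduce, and make monic.
Reduced Gröbner basis: {x_1 - x_3^{2} + x_3, x_2^{2} + 2x_3 - 1, x_3^{4} - 2x_3^{3} + x_3^{2} + x_3 + 1}.

Buchberger on the second generating set:
h_1 = x_1^{2} + x_1 + x_2^{2} - x_3^{2} - x_3, LT = x_1^{2}.
h_2 = 2x_1^{2} - 2x_2^{2} - 2x_3 - 1, LT = x_1^{2}.
h_3 = x_1 + x_2^{2} - x_3^{2} - 2x_3 - 1, LT = x_1.

S(h_1,h_2): lcm = x_1^{2}. S = x_1 + 2x_2^{2} - x_3^{2} - 2.
  leading term x_1: subtract (1)·h_3 from x_1 + 2x_2^{2} - x_3^{2} - 2 → x_2^{2} + 2x_3 - 1
  leading term x_2^{2}: no divisor's leading term divides it; move x_2^{2} to the remainder.
  leading term x_3: no divisor's leading term divides it; move 2x_3 to the remainder.
  leading term 1: no divisor's leading term divides it; move -1 to the remainder.
  remainder x_2^{2} + 2x_3 - 1 ≠ 0; add k_4 = x_2^{2} + 2x_3 - 1 to the basis.

S(h_1,h_3): lcm = x_1^{2}. S = -x_1x_2^{2} + x_1x_3^{2} + 2x_1x_3 + 2x_1 + x_2^{2} - x_3^{2} - x_3.
  leading term x_1x_2^{2}: subtract (-x_2^{2})·h_3 from -x_1x_2^{2} + x_1x_3^{2} + 2x_1x_3 + 2x_1 + x_2^{2} - x_3^{2} - x_3 → x_1x_3^{2} + 2x_1x_3 + 2x_1 + x_2^{4} - x_2^{2}x_3^{2} - 2x_2^{2}x_3 - x_3^{2} - x_3
  leading term x_1x_3^{2}: subtract (x_3^{2})·h_3 from x_1x_3^{2} + 2x_1x_3 + 2x_1 + x_2^{4} - x_2^{2}x_3^{2} - 2x_2^{2}x_3 - x_3^{2} - x_3 → 2x_1x_3 + 2x_1 + x_2^{4} - 2x_2^{2}x_3^{2} - 2x_2^{2}x_3 + x_3^{4} + 2x_3^{3} - x_3
  leading term x_1x_3: subtract (2x_3)·h_3 from 2x_1x_3 + 2x_1 + x_2^{4} - 2x_2^{2}x_3^{2} - 2x_2^{2}x_3 + x_3^{4} + 2x_3^{3} - x_3 → 2x_1 + x_2^{4} - 2x_2^{2}x_3^{2} + x_2^{2}x_3 + x_3^{4} - x_3^{3} - x_3^{2} + x_3
  leading term x_1: subtract (2)·h_3 from 2x_1 + x_2^{4} - 2x_2^{2}x_3^{2} + x_2^{2}x_3 + x_3^{4} - x_3^{3} - x_3^{2} + x_3 → x_2^{4} - 2x_2^{2}x_3^{2} + x_2^{2}x_3 - 2x_2^{2} + x_3^{4} - x_3^{3} + x_3^{2} + 2
  leading term x_2^{4}: subtract (x_2^{2})·k_4 from x_2^{4} - 2x_2^{2}x_3^{2} + x_2^{2}x_3 - 2x_2^{2} + x_3^{4} - x_3^{3} + x_3^{2} + 2 → -2x_2^{2}x_3^{2} - x_2^{2}x_3 - x_2^{2} + x_3^{4} - x_3^{3} + x_3^{2} + 2
  leading term x_2^{2}x_3^{2}: subtract (-2x_3^{2})·k_4 from -2x_2^{2}x_3^{2} - x_2^{2}x_3 - x_2^{2} + x_3^{4} - x_3^{3} + x_3^{2} + 2 → -x_2^{2}x_3 - x_2^{2} + x_3^{4} - 2x_3^{3} - x_3^{2} + 2
  leading term x_2^{2}x_3: subtract (-x_3)·k_4 from -x_2^{2}x_3 - x_2^{2} + x_3^{4} - 2x_3^{3} - x_3^{2} + 2 → -x_2^{2} + x_3^{4} - 2x_3^{3} + x_3^{2} - x_3 + 2
  leading term x_2^{2}: subtract (-1)·k_4 from -x_2^{2} + x_3^{4} - 2x_3^{3} + x_3^{2} - x_3 + 2 → x_3^{4} - 2x_3^{3} + x_3^{2} + x_3 + 1
  leading term x_3^{4}: no divisor's leading term divides it; move x_3^{4} to the remainder.
  leading term x_3^{3}: no divisor's leading term divides it; move -2x_3^{3} to the remainder.
  leading term x_3^{2}: no divisor's leading term divides it; move x_3^{2} to the remainder.
  leading term x_3: no divisor's leading term divides it; move x_3 to the remainder.
  leading term 1: no divisor's leading term divides it; move 1 to the remainder.
  remainder x_3^{4} - 2x_3^{3} + x_3^{2} + x_3 + 1 ≠ 0; add k_5 = x_3^{4} - 2x_3^{3} + x_3^{2} + x_3 + 1 to the basis.

The other S-polynomials (S(h_2,h_3), S(h_1,k_4), S(h_2,k_4), S(h_3,k_4), S(h_1,k_5), S(h_2,k_5), S(h_3,k_5), S(k_4,k_5)) all reduce to 0 modulo the current basis, so we have a Gröbner basis.
Inter-reduce: drop elements whose leading term is divisible by another's, tail-reduce, and make monic.
Reduced Gröbner basis: {x_1 - x_3^{2} + x_3, x_2^{2} + 2x_3 - 1, x_3^{4} - 2x_3^{3} + x_3^{2} + x_3 + 1}.

These coincide, so the ideals are equal.

Yes, the ideals are equal.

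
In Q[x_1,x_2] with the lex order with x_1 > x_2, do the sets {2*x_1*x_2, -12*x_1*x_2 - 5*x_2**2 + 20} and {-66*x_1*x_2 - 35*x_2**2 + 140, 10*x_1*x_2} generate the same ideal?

Yes, the ideals are equal.

Two ideals are equal iff their reduced Gröbner bases coincide (the reduced basis is unique for a fixed ordering).
Buchberger on the first generating set:
f_1 = 2*x_1*x_2, LT = x_1*x_2.
f_2 = -12*x_1*x_2 - 5*x_2**2 + 20, LT = x_1*x_2.

S(f_1,f_2): lcm = x_1*x_2. S = -5/12*x_2**2 + 5/3.
  leading term x_2**2: no divisor's leading term divides it; move -5/12*x_2**2 to the remainder.
  leading term 1: no divisor's leading term divides it; move 5/3 to the remainder.
  remainder -5/12*x_2**2 + 5/3 ≠ 0; add g_3 = -5/12*x_2**2 + 5/3 to the basis.

S(f_1,g_3): lcm = x_1*x_2**2. S = 4*x_1.
  leading term x_1: no divisor's leading term divides it; move 4*x_1 to the remainder.
  remainder 4*x_1 ≠ 0; add g_4 = 4*x_1 to the basis.

The other S-polynomials (S(f_2,g_3), S(f_1,g_4), S(f_2,g_4), S(g_3,g_4)) all reduce to 0 modulo the current basis, so we have a Gröbner basis.
Inter-reduce: drop elements whose leading term is divisible by another's, tail-reduce, and make monic.
Reduced Gröbner basis: {x_1, x_2**2 - 4}.

Buchberger on the second generating set:
h_1 = -66*x_1*x_2 - 35*x_2**2 + 140, LT = x_1*x_2.
h_2 = 10*x_1*x_2, LT = x_1*x_2.

S(h_1,h_2): lcm = x_1*x_2. S = 35/66*x_2**2 - 70/33.
  leading term x_2**2: no divisor's leading term divides it; move 35/66*x_2**2 to the remainder.
  leading term 1: no divisor's leading term divides it; move -70/33 to the remainder.
  remainder 35/66*x_2**2 - 70/33 ≠ 0; add k_3 = 35/66*x_2**2 - 70/33 to the basis.

S(h_1,k_3): lcm = x_1*x_2**2. S = 4*x_1 + 35/66*x_2**3 - 70/33*x_2.
  leading term x_1: no divisor's leading term divides it; move 4*x_1 to the remainder.
  leading term x_2**3: subtract (x_2)·k_3 from 35/66*x_2**3 - 70/33*x_2 → 0
  remainder 4*x_1 ≠ 0; add k_4 = 4*x_1 to the basis.

The other S-polynomials (S(h_2,k_3), S(h_1,k_4), S(h_2,k_4), S(k_3,k_4)) all reduce to 0 modulo the current basis, so we have a Gröbner basis.
Inter-reduce: drop elements whose leading term is divisible by another's, tail-reduce, and make monic.
Reduced Gröbner basis: {x_1, x_2**2 - 4}.

These coincide, so the ideals are equal.
The same test decides containment: I ⊆ J iff every generator of I reduces to 0 modulo a Gröbner basis of J.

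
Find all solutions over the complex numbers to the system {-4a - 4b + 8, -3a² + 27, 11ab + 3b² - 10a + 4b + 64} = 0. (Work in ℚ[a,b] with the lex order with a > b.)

{(3, -1)}

Compute a lex Gröbner basis by Buchberger's algorithm.
f_1 = -4a - 4b + 8, LT = a.
f_2 = -3a² + 27, LT = a².
f_3 = 11ab - 10a + 3b² + 4b + 64, LT = ab.

S(f_1,f_2): lcm = a². S = ab - 2a + 9.
  leading term ab: subtract (-¼b)·f_1 from ab - 2a + 9 → -2a - b² + 2b + 9
  leading term a: subtract (½)·f_1 from -2a - b² + 2b + 9 → -b² + 4b + 5
  leading term b²: no divisor's leading term divides it; move -b² to the remainder.
  leading term b: no divisor's leading term divides it; move 4b to the remainder.
  leading term 1: no divisor's leading term divides it; move 5 to the remainder.
  remainder -b² + 4b + 5 ≠ 0; add h_4 = -b² + 4b + 5 to the basis.

S(f_1,f_3): lcm = ab. S = 10/11a + 8/11b² - 26/11b - 64/11.
  leading term a: subtract (-5/22)·f_1 from 10/11a + 8/11b² - 26/11b - 64/11 → 8/11b² - 36/11b - 4
  leading term b²: subtract (-8/11)·h_4 from 8/11b² - 36/11b - 4 → -4/11b - 4/11
  leading term b: no divisor's leading term divides it; move -4/11b to the remainder.
  leading term 1: no divisor's leading term divides it; move -4/11 to the remainder.
  remainder -4/11b - 4/11 ≠ 0; add h_5 = -4/11b - 4/11 to the basis.

S(f_2,f_3): lcm = a²b. S = 10/11a² - 3/11ab² - 4/11ab - 64/11a - 9b.
  leading term a²: subtract (-5/22a)·f_1 from 10/11a² - 3/11ab² - 4/11ab - 64/11a - 9b → -3/11ab² - 14/11ab - 4a - 9b
  leading term ab²: subtract (3/44b²)·f_1 from -3/11ab² - 14/11ab - 4a - 9b → -14/11ab - 4a + 3/11b³ - 6/11b² - 9b
  leading term ab: subtract (7/22b)·f_1 from -14/11ab - 4a + 3/11b³ - 6/11b² - 9b → -4a + 3/11b³ + 8/11b² - 127/11b
  leading term a: subtract (1)·f_1 from -4a + 3/11b³ + 8/11b² - 127/11b → 3/11b³ + 8/11b² - 83/11b - 8
  leading term b³: subtract (-3/11b)·h_4 from 3/11b³ + 8/11b² - 83/11b - 8 → 20/11b² - 68/11b - 8
  leading term b²: subtract (-20/11)·h_4 from 20/11b² - 68/11b - 8 → 12/11b + 12/11
  leading term b: subtract (-3)·h_5 from 12/11b + 12/11 → 0
  remainder 0.

S(f_1,h_4): leading monomials are coprime, so the S-polynomial reduces to 0 (Buchberger's first criterion).
S(f_2,h_4): leading monomials are coprime, so the S-polynomial reduces to 0 (Buchberger's first criterion).
S(f_3,h_4): lcm = ab². S = 34/11ab + 5a + 3/11b³ + 4/11b² + 64/11b.
  leading term ab: subtract (-17/22b)·f_1 from 34/11ab + 5a + 3/11b³ + 4/11b² + 64/11b → 5a + 3/11b³ - 30/11b² + 12b
  leading term a: subtract (-5/4)·f_1 from 5a + 3/11b³ - 30/11b² + 12b → 3/11b³ - 30/11b² + 7b + 10
  leading term b³: subtract (-3/11b)·h_4 from 3/11b³ - 30/11b² + 7b + 10 → -18/11b² + 92/11b + 10
  leading term b²: subtract (18/11)·h_4 from -18/11b² + 92/11b + 10 → 20/11b + 20/11
  leading term b: subtract (-5)·h_5 from 20/11b + 20/11 → 0
  remainder 0.

S(f_1,h_5): leading monomials are coprime, so the S-polynomial reduces to 0 (Buchberger's first criterion).
S(f_2,h_5): leading monomials are coprime, so the S-polynomial reduces to 0 (Buchberger's first criterion).
S(f_3,h_5): lcm = ab. S = -21/11a + 3/11b² + 4/11b + 64/11.
  leading term a: subtract (21/44)·f_1 from -21/11a + 3/11b² + 4/11b + 64/11 → 3/11b² + 25/11b + 2
  leading term b²: subtract (-3/11)·h_4 from 3/11b² + 25/11b + 2 → 37/11b + 37/11
  leading term b: subtract (-37/4)·h_5 from 37/11b + 37/11 → 0
  remainder 0.

S(h_4,h_5): lcm = b². S = -5b - 5.
  leading term b: subtract (55/4)·h_5 from -5b - 5 → 0
  remainder 0.

Every S-polynomial of the final basis reduces to 0, so we have a Gröbner basis.
Inter-reduce: drop elements whose leading term is divisible by another's, tail-reduce, and make monic.
Reduced Gröbner basis: {a - 3, b + 1}.

Elimination: the polynomial b + 1 lies in the elimination ideal for b, so b ∈ {-1}. For each such b, the remaining basis elements (now univariate) give the rest of the solution.
  b = -1: the earlier basis element becomes a - 3 = 0, giving a = 3 — point (3, -1).
Check: every point annihilates each of the original generators.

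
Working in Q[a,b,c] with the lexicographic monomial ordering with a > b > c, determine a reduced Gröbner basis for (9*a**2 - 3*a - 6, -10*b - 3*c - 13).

f_1 = 9*a**2 - 3*a - 6, LT = a**2.
f_2 = -10*b - 3*c - 13, LT = b.

The S-polynomials (S(f_1,f_2)) all reduce to 0 modulo the current basis, so we have a Gröbner basis.

G = {a**2 - 1/3*a - 2/3, b + 3/10*c + 13/10}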